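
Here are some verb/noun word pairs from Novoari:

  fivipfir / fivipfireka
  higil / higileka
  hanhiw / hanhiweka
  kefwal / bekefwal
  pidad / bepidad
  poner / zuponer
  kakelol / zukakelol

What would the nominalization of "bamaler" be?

higil and kefwal both end in -l yet inflect differently (higileka, bekefwal), so the final letter is not what conditions the rule; the last vowel is.
"bamaler" has last vowel 'e'. The one such stem in the data (poner → zuponer) adds the prefix zu-, so the same rule applies.
The other patterns: stems whose last vowel is 'i' add -eka; stems whose last vowel is 'a' add the prefix be-.
So bamaler → zubamaler.

zubamaler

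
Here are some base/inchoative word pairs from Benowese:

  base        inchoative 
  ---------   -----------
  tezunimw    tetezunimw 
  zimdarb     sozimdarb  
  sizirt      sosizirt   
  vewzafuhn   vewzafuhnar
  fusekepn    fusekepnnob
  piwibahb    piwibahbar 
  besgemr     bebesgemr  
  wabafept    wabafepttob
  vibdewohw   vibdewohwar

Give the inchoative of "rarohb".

rarohbar

tezunimw and vibdewohw both end in -w yet inflect differently (tetezunimw, vibdewohwar), so the final letter is not what conditions the rule; the second-to-last letter is.
"rarohb" has second-to-last letter 'h'. The stems whose second-to-last letter is 'h' (vibdewohw → vibdewohwar, piwibahb → piwibahbar, vewzafuhn → vewzafuhnar) add -ar.
So rarohb → rarohbar.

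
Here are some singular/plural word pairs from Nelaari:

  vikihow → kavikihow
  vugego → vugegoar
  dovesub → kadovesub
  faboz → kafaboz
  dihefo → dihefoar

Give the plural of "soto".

sotoar

dihefo and faboz both have last vowel 'o' yet inflect differently (dihefoar, kafaboz), so the last vowel is not what conditions the rule; whether the stem ends in a vowel or a consonant is.
"soto" ends in a vowel. The stems ending in a vowel (dihefo → dihefoar, vugego → vugegoar) add -ar.
The other pattern: stems ending in a consonant add the prefix ka-.
So soto → sotoar.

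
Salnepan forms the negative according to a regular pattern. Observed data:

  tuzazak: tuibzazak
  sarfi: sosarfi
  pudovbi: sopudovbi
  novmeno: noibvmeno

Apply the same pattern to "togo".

toibgo

tuzazak and pudovbi both have 3 vowels yet inflect differently (tuibzazak, sopudovbi), so the number of vowels is not what conditions the rule; the final letter is.
"togo" ends in -o. The one such stem in the data (novmeno → noibvmeno) inserts -ib- after the first vowel (as does tuzazak), so the same rule applies.
So togo → toibgo.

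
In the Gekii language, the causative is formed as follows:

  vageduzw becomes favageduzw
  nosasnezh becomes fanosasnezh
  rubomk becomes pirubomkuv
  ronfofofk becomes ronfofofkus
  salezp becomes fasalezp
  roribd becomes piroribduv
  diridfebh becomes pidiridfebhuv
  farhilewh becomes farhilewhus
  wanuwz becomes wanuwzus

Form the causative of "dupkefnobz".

pidupkefnobzuv

nosasnezh and diridfebh both end in -h yet inflect differently (fanosasnezh, pidiridfebhuv), so the final letter is not what conditions the rule; the second-to-last letter is.
"dupkefnobz" has second-to-last letter 'b'. The stems whose second-to-last letter is 'b' (roribd → piroribduv, diridfebh → pidiridfebhuv) add pi- … -uv around the stem.
The other patterns: stems whose second-to-last letter is 'z' add the prefix fa-; stems whose second-to-last letter is 'f' or 'w' add -us.
So dupkefnobz → pidupkefnobzuv.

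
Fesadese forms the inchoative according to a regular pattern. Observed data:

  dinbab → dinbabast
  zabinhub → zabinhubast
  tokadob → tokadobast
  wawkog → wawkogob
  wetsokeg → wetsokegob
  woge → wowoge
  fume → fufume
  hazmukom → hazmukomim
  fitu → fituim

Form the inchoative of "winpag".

winpagob

tokadob and wawkog both have last vowel 'o' yet inflect differently (tokadobast, wawkogob), so the last vowel is not what conditions the rule; the final letter is.
"winpag" ends in -g. The stems ending in -g (wawkog → wawkogob, wetsokeg → wetsokegob) add -ob.
The other patterns: stems ending in -b add -ast; stems ending in -e repeat the first consonant+vowel as a prefix; stems ending in -m or -u add -im.
So winpag → winpagob.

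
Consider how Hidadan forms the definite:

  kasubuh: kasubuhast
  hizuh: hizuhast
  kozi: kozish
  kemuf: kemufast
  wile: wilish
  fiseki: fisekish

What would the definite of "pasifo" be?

pasifish

kasubuh and kozi both begin with k- yet inflect differently (kasubuhast, kozish), so the first letter is not what conditions the rule; whether the stem ends in a vowel or a consonant is.
"pasifo" ends in a vowel. The stems ending in a vowel (wile → wilish, kozi → kozish, fiseki → fisekish) drop the final letter and add -ish.
The other pattern: stems ending in a consonant add -ast.
So pasifo → pasifish.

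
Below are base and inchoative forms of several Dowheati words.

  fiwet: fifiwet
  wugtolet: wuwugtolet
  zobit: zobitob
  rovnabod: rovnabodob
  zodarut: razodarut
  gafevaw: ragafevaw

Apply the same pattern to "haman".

rahaman

"haman" has last vowel 'a'. The one such stem in the data (gafevaw → ragafevaw) adds the prefix ra-, so the same rule applies.
The other patterns: stems whose last vowel is 'e' repeat the first consonant+vowel as a prefix; stems whose last vowel is 'i' or 'o' add -ob.
So haman → rahaman.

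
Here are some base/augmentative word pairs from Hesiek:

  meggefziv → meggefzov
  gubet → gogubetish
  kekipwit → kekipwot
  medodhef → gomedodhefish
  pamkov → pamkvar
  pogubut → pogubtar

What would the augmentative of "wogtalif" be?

"wogtalif" has last vowel 'i'. The stems whose last vowel is 'i' (kekipwit → kekipwot, meggefziv → meggefzov) change the last vowel to 'o'.
The other patterns: stems whose last vowel is 'o' or 'u' delete the last vowel and add -ar; stems whose last vowel is 'e' add go- … -ish around the stem.
So wogtalif → wogtalof.

wogtalof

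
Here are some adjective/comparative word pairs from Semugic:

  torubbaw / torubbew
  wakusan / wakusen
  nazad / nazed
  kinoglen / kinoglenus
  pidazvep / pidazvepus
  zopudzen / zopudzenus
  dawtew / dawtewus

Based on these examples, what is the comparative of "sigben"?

sigbenus

wakusan and kinoglen both end in -n yet inflect differently (wakusen, kinoglenus), so the final letter is not what conditions the rule; the last vowel is.
"sigben" has last vowel 'e'. The stems whose last vowel is 'e' (kinoglen → kinoglenus, pidazvep → pidazvepus, zopudzen → zopudzenus) add -us.
The other pattern: stems whose last vowel is 'a' change the last vowel to 'e'.
So sigben → sigbenus.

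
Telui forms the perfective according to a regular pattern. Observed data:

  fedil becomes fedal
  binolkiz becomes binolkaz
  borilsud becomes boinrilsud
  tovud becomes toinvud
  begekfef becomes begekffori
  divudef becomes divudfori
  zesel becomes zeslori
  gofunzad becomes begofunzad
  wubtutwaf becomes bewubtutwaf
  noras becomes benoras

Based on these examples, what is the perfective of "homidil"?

homidal

"homidil" has last vowel 'i'. The stems whose last vowel is 'i' (fedil → fedal, binolkiz → binolkaz) change the last vowel to 'a'.
The other patterns: stems whose last vowel is 'u' insert -in- after the first vowel; stems whose last vowel is 'e' delete the last vowel and add -ori; stems whose last vowel is 'a' add the prefix be-.
So homidil → homidal.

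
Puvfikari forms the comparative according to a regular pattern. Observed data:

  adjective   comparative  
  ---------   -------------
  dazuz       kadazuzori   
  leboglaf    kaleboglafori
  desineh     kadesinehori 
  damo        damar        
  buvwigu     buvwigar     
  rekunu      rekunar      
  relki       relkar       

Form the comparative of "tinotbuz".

katinotbuzori

"tinotbuz" ends in a consonant. The stems ending in a consonant (dazuz → kadazuzori, leboglaf → kaleboglafori, desineh → kadesinehori) add ka- … -ori around the stem.
So tinotbuz → katinotbuzori.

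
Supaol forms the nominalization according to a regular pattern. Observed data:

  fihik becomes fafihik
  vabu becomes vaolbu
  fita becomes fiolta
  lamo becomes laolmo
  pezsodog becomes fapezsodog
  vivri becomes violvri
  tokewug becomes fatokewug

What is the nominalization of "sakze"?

saolkze

"sakze" ends in a vowel. The stems ending in a vowel (vabu → vaolbu, lamo → laolmo, fita → fiolta) insert -ol- after the first vowel.
The other pattern: stems ending in a consonant add the prefix fa-.
So sakze → saolkze.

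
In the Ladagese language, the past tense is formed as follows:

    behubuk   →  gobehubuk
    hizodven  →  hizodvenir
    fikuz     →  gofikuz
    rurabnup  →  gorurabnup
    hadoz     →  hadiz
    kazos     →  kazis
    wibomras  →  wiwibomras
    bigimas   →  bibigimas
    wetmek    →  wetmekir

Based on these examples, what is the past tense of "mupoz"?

hadoz and fikuz both end in -z yet inflect differently (hadiz, gofikuz), so the final letter is not what conditions the rule; the last vowel is.
"mupoz" has last vowel 'o'. The stems whose last vowel is 'o' (hadoz → hadiz, kazos → kazis) change the last vowel to 'i'.
The other patterns: stems whose last vowel is 'u' add the prefix go-; stems whose last vowel is 'e' add -ir; stems whose last vowel is 'a' repeat the first consonant+vowel as a prefix.
So mupoz → mupiz.

mupiz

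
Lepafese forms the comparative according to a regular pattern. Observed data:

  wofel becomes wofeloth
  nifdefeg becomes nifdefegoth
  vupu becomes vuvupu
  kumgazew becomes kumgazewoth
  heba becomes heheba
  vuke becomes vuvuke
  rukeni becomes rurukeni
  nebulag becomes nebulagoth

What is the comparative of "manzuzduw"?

nebulag and heba both have last vowel 'a' yet inflect differently (nebulagoth, heheba), so the last vowel is not what conditions the rule; whether the stem ends in a vowel or a consonant is.
"manzuzduw" ends in a consonant. The stems ending in a consonant (wofel → wofeloth, nebulag → nebulagoth, kumgazew → kumgazewoth) add -oth.
The other pattern: stems ending in a vowel repeat the first consonant+vowel as a prefix.
So manzuzduw → manzuzduwoth.

manzuzduwoth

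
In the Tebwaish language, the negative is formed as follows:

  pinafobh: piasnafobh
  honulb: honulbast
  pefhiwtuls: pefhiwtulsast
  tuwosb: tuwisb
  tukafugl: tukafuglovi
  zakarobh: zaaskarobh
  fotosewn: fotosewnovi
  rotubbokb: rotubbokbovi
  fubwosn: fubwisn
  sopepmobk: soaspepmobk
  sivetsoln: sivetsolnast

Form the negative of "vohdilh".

vohdilhast

sivetsoln and fubwosn both end in -n yet inflect differently (sivetsolnast, fubwisn), so the final letter is not what conditions the rule; the second-to-last letter is.
"vohdilh" has second-to-last letter 'l'. The stems whose second-to-last letter is 'l' (pefhiwtuls → pefhiwtulsast, honulb → honulbast, sivetsoln → sivetsolnast) add -ast.
So vohdilh → vohdilhast.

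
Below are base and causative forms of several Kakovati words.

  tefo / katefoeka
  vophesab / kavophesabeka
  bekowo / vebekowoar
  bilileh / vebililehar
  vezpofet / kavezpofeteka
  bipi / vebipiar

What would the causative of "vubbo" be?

kavubboeka

bekowo and tefo both end in -o yet inflect differently (vebekowoar, katefoeka), so the final letter is not what conditions the rule; the first letter is.
"vubbo" begins with v-. The stems beginning with v- (vezpofet → kavezpofeteka, vophesab → kavophesabeka) add ka- … -eka around the stem.
The other pattern: stems beginning with b- add ve- … -ar around the stem.
So vubbo → kavubboeka.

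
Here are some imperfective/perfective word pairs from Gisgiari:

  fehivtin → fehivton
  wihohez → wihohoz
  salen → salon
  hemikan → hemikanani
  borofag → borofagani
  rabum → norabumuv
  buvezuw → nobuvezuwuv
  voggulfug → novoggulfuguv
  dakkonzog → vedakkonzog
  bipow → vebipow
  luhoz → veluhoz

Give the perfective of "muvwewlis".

muvwewlos

"muvwewlis" has last vowel 'i'. The one such stem in the data (fehivtin → fehivton) changes the last vowel to 'o' (as do wihohez, salen), so the same rule applies.
So muvwewlis → muvwewlos.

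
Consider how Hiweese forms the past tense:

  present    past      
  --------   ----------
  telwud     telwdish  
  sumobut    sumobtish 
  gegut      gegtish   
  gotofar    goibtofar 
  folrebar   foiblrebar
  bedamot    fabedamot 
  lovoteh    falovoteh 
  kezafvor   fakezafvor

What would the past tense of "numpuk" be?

sumobut and bedamot both end in -t yet inflect differently (sumobtish, fabedamot), so the final letter is not what conditions the rule; the last vowel is.
"numpuk" has last vowel 'u'. The stems whose last vowel is 'u' (telwud → telwdish, sumobut → sumobtish, gegut → gegtish) delete the last vowel and add -ish.
The other patterns: stems whose last vowel is 'a' insert -ib- after the first vowel; stems whose last vowel is 'e' or 'o' add the prefix fa-.
So numpuk → numpkish.

numpkish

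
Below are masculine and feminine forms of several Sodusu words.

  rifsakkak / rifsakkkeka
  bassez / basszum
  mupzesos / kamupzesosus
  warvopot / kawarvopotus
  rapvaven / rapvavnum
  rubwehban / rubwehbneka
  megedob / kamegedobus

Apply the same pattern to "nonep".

"nonep" has last vowel 'e'. The stems whose last vowel is 'e' (rapvaven → rapvavnum, bassez → basszum) delete the last vowel and add -um.
The other patterns: stems whose last vowel is 'o' add ka- … -us around the stem; stems whose last vowel is 'a' delete the last vowel and add -eka.
So nonep → nonpum.

nonpum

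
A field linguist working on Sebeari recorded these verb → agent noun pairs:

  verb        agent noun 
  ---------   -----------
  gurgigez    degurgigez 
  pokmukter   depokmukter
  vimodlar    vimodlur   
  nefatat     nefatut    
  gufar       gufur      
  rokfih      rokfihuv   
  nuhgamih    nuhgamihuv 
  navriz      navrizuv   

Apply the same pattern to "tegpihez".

detegpihez

pokmukter and vimodlar both end in -r yet inflect differently (depokmukter, vimodlur), so the final letter is not what conditions the rule; the last vowel is.
"tegpihez" has last vowel 'e'. The stems whose last vowel is 'e' (gurgigez → degurgigez, pokmukter → depokmukter) add the prefix de-.
So tegpihez → detegpihez.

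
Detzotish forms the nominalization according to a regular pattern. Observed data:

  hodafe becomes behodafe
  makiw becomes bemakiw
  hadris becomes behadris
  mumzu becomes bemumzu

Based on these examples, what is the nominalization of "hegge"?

Every pair shown (hodafe → behodafe, makiw → bemakiw, hadris → behadris, …) follows the same rule: add the prefix be-.
So hegge → behegge.

behegge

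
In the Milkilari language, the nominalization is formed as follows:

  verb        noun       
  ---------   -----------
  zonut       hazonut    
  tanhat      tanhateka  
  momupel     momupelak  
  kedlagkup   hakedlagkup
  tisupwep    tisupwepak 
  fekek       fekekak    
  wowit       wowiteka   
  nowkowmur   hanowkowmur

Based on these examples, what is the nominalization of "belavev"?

belavevak

"belavev" has last vowel 'e'. The stems whose last vowel is 'e' (momupel → momupelak, fekek → fekekak, tisupwep → tisupwepak) add -ak.
The other patterns: stems whose last vowel is 'u' add the prefix ha-; stems whose last vowel is 'a' or 'i' add -eka.
So belavev → belavevak.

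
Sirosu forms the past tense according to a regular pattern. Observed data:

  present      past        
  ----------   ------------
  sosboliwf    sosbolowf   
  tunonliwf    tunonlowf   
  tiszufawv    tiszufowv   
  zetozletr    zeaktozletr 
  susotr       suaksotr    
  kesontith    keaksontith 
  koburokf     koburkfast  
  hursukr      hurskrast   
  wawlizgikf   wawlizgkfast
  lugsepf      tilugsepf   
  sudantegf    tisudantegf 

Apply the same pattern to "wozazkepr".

"wozazkepr" has second-to-last letter 'p'. The one such stem in the data (lugsepf → tilugsepf) adds the prefix ti-, so the same rule applies.
So wozazkepr → tiwozazkepr.

tiwozazkepr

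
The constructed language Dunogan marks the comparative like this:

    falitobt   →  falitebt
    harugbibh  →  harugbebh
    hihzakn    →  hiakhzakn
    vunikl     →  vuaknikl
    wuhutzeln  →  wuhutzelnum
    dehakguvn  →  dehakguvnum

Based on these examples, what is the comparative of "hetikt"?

"hetikt" has second-to-last letter 'k'. The stems whose second-to-last letter is 'k' (hihzakn → hiakhzakn, vunikl → vuaknikl) insert -ak- after the first vowel.
The other patterns: stems whose second-to-last letter is 'b' change the last vowel to 'e'; stems whose second-to-last letter is 'l' or 'v' add -um.
So hetikt → heaktikt.

heaktikt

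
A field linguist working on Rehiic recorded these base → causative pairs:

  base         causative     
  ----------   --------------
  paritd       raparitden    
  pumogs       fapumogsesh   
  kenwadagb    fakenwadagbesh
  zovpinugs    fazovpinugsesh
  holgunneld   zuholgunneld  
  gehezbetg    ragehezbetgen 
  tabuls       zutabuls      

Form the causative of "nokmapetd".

ranokmapetden

tabuls and pumogs both end in -s yet inflect differently (zutabuls, fapumogsesh), so the final letter is not what conditions the rule; the second-to-last letter is.
"nokmapetd" has second-to-last letter 't'. The stems whose second-to-last letter is 't' (paritd → raparitden, gehezbetg → ragehezbetgen) add ra- … -en around the stem.
So nokmapetd → ranokmapetden.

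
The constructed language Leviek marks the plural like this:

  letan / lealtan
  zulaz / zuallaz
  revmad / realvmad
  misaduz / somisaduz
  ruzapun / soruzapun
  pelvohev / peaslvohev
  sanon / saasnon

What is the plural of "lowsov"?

loaswsov

zulaz and misaduz both end in -z yet inflect differently (zuallaz, somisaduz), so the final letter is not what conditions the rule; the last vowel is.
"lowsov" has last vowel 'o'. The one such stem in the data (sanon → saasnon) inserts -as- after the first vowel (as does pelvohev), so the same rule applies.
So lowsov → loaswsov.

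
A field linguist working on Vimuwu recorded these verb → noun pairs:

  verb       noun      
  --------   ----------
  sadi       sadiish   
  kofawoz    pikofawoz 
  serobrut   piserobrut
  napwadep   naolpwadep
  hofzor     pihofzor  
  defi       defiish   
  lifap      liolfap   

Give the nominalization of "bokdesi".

sadi and serobrut both begin with s- yet inflect differently (sadiish, piserobrut), so the first letter is not what conditions the rule; the final letter is.
"bokdesi" ends in -i. The stems ending in -i (sadi → sadiish, defi → defiish) add -ish.
The other patterns: stems ending in -p insert -ol- after the first vowel; stems ending in -r, -t or -z add the prefix pi-.
So bokdesi → bokdesiish.

bokdesiish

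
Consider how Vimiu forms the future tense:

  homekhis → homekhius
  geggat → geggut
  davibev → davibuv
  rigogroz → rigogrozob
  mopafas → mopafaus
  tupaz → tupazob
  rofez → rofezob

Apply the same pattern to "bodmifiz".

mopafas and tupaz both have last vowel 'a' yet inflect differently (mopafaus, tupazob), so the last vowel is not what conditions the rule; the final letter is.
"bodmifiz" ends in -z. The stems ending in -z (tupaz → tupazob, rofez → rofezob, rigogroz → rigogrozob) add -ob.
The other patterns: stems ending in -s drop the final letter and add -us; stems ending in -t or -v change the last vowel to 'u'.
So bodmifiz → bodmifizob.

bodmifizob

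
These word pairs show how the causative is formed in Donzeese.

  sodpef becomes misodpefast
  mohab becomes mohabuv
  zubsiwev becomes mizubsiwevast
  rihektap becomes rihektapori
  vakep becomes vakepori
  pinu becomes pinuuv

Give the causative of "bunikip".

zubsiwev and vakep both have last vowel 'e' yet inflect differently (mizubsiwevast, vakepori), so the last vowel is not what conditions the rule; the final letter is.
"bunikip" ends in -p. The stems ending in -p (rihektap → rihektapori, vakep → vakepori) add -ori.
The other patterns: stems ending in -f or -v add mi- … -ast around the stem; stems ending in -b or -u add -uv.
So bunikip → bunikipori.

bunikipori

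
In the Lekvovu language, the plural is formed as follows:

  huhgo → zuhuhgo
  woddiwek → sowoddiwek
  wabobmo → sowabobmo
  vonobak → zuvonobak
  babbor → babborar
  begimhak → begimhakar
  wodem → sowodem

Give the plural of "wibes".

"wibes" begins with w-. The stems beginning with w- (wabobmo → sowabobmo, woddiwek → sowoddiwek, wodem → sowodem) add the prefix so-.
The other patterns: stems beginning with b- add -ar; stems beginning with h- or v- add the prefix zu-.
So wibes → sowibes.

sowibes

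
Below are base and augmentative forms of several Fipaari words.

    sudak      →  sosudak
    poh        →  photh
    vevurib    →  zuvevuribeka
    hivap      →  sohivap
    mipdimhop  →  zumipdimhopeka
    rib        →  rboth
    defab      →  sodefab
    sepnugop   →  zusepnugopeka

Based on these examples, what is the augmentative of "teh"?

thoth

rib and defab both end in -b yet inflect differently (rboth, sodefab), so the final letter is not what conditions the rule; the number of vowels is.
"teh" has 1 vowel. The stems with 1 vowel (rib → rboth, poh → photh) delete the last vowel and add -oth.
So teh → thoth.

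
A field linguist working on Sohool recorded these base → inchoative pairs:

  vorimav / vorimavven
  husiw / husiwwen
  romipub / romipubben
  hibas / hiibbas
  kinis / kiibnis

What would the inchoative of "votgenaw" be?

votgenawwen

kinis and husiw both have last vowel 'i' yet inflect differently (kiibnis, husiwwen), so the last vowel is not what conditions the rule; the final letter is.
"votgenaw" ends in -w. The one such stem in the data (husiw → husiwwen) doubles the final consonant and adds -en (as do vorimav, romipub), so the same rule applies.
The other pattern: stems ending in -s insert -ib- after the first vowel.
So votgenaw → votgenawwen.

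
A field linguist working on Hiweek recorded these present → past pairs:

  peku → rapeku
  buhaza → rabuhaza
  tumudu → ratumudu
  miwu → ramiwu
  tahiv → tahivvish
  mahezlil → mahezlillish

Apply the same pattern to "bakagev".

bakagevvish

"bakagev" ends in a consonant. The stems ending in a consonant (tahiv → tahivvish, mahezlil → mahezlillish) double the final consonant and add -ish.
The other pattern: stems ending in a vowel add the prefix ra-.
So bakagev → bakagevvish.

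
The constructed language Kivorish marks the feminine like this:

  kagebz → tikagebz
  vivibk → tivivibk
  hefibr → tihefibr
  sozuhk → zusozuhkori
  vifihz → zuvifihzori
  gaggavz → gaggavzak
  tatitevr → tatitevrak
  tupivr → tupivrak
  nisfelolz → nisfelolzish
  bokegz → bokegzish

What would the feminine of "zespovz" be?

zespovzak

vivibk and sozuhk both end in -k yet inflect differently (tivivibk, zusozuhkori), so the final letter is not what conditions the rule; the second-to-last letter is.
"zespovz" has second-to-last letter 'v'. The stems whose second-to-last letter is 'v' (gaggavz → gaggavzak, tatitevr → tatitevrak, tupivr → tupivrak) add -ak.
The other patterns: stems whose second-to-last letter is 'b' add the prefix ti-; stems whose second-to-last letter is 'h' add zu- … -ori around the stem; stems whose second-to-last letter is 'g' or 'l' add -ish.
So zespovz → zespovzak.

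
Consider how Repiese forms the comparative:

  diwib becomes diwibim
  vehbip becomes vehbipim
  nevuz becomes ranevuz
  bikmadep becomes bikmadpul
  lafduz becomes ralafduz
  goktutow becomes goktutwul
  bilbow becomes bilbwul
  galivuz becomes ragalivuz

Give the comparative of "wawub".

rawawub

"wawub" has last vowel 'u'. The stems whose last vowel is 'u' (nevuz → ranevuz, lafduz → ralafduz, galivuz → ragalivuz) add the prefix ra-.
The other patterns: stems whose last vowel is 'i' add -im; stems whose last vowel is 'e' or 'o' delete the last vowel and add -ul.
So wawub → rawawub.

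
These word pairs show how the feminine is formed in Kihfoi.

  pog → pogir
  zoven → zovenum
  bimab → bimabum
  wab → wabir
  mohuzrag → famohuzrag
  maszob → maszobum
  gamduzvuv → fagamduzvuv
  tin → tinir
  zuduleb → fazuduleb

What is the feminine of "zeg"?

tin and zoven both end in -n yet inflect differently (tinir, zovenum), so the final letter is not what conditions the rule; the number of vowels is.
"zeg" has 1 vowel. The stems with 1 vowel (tin → tinir, wab → wabir, pog → pogir) add -ir.
The other patterns: stems with 2 vowels add -um; stems with 3 vowels add the prefix fa-.
So zeg → zegir.

zegir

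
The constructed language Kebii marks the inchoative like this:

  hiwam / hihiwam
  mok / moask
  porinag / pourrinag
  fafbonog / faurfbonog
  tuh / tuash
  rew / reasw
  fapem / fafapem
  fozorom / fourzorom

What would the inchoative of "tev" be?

fapem and fozorom both end in -m yet inflect differently (fafapem, fourzorom), so the final letter is not what conditions the rule; the number of vowels is.
"tev" has 1 vowel. The stems with 1 vowel (rew → reasw, mok → moask, tuh → tuash) insert -as- after the first vowel.
The other patterns: stems with 2 vowels repeat the first consonant+vowel as a prefix; stems with 3 vowels insert -ur- after the first vowel.
So tev → teasv.

teasv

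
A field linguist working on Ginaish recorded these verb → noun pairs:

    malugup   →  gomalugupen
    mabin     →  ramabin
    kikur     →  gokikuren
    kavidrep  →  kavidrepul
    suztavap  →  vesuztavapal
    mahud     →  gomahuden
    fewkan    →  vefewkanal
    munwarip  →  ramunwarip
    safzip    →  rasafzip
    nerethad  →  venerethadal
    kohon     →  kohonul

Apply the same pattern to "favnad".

vefavnadal

fewkan and mabin both end in -n yet inflect differently (vefewkanal, ramabin), so the final letter is not what conditions the rule; the last vowel is.
"favnad" has last vowel 'a'. The stems whose last vowel is 'a' (nerethad → venerethadal, suztavap → vesuztavapal, fewkan → vefewkanal) add ve- … -al around the stem.
The other patterns: stems whose last vowel is 'i' add the prefix ra-; stems whose last vowel is 'u' add go- … -en around the stem; stems whose last vowel is 'e' or 'o' add -ul.
So favnad → vefavnadal.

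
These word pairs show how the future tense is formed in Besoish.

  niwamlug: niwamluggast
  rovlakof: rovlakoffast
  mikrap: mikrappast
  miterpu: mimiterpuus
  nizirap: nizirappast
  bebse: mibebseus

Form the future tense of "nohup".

miterpu and niwamlug both have last vowel 'u' yet inflect differently (mimiterpuus, niwamluggast), so the last vowel is not what conditions the rule; whether the stem ends in a vowel or a consonant is.
"nohup" ends in a consonant. The stems ending in a consonant (nizirap → nizirappast, mikrap → mikrappast, rovlakof → rovlakoffast) double the final consonant and add -ast.
So nohup → nohuppast.

nohuppast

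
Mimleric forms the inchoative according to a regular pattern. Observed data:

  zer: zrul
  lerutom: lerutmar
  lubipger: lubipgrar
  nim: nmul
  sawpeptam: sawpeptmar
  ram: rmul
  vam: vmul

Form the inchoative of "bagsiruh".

bagsirhar

sawpeptam and nim both end in -m yet inflect differently (sawpeptmar, nmul), so the final letter is not what conditions the rule; the number of vowels is.
"bagsiruh" has 3 vowels. The stems with 3 vowels (sawpeptam → sawpeptmar, lerutom → lerutmar, lubipger → lubipgrar) delete the last vowel and add -ar.
The other pattern: stems with 1 vowel delete the last vowel and add -ul.
So bagsiruh → bagsirhar.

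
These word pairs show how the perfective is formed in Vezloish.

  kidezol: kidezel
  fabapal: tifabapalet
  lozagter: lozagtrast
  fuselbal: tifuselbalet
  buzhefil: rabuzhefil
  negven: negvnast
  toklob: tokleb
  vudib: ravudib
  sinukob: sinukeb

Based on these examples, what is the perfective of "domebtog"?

vudib and toklob both end in -b yet inflect differently (ravudib, tokleb), so the final letter is not what conditions the rule; the last vowel is.
"domebtog" has last vowel 'o'. The stems whose last vowel is 'o' (toklob → tokleb, sinukob → sinukeb, kidezol → kidezel) change the last vowel to 'e'.
So domebtog → domebteg.

domebteg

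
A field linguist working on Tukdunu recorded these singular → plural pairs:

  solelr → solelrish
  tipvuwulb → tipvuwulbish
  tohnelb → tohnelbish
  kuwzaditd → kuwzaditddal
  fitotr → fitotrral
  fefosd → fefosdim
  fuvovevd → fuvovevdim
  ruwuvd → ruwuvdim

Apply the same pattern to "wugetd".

wugetddal

solelr and fitotr both end in -r yet inflect differently (solelrish, fitotrral), so the final letter is not what conditions the rule; the second-to-last letter is.
"wugetd" has second-to-last letter 't'. The stems whose second-to-last letter is 't' (kuwzaditd → kuwzaditddal, fitotr → fitotrral) double the final consonant and add -al.
The other patterns: stems whose second-to-last letter is 'l' add -ish; stems whose second-to-last letter is 's' or 'v' add -im.
So wugetd → wugetddal.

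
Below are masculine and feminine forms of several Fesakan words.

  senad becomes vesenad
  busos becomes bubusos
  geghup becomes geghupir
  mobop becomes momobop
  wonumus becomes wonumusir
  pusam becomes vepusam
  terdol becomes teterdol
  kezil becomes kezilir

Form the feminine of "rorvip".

busos and wonumus both end in -s yet inflect differently (bubusos, wonumusir), so the final letter is not what conditions the rule; the last vowel is.
"rorvip" has last vowel 'i'. The one such stem in the data (kezil → kezilir) adds -ir, so the same rule applies.
The other patterns: stems whose last vowel is 'a' add the prefix ve-; stems whose last vowel is 'o' repeat the first consonant+vowel as a prefix.
So rorvip → rorvipir.

rorvipir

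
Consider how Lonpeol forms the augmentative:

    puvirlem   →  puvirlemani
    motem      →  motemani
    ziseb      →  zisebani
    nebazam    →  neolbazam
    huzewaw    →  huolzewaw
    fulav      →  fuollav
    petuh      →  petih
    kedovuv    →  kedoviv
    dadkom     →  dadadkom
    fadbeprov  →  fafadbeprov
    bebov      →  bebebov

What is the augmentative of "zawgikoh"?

puvirlem and nebazam both end in -m yet inflect differently (puvirlemani, neolbazam), so the final letter is not what conditions the rule; the last vowel is.
"zawgikoh" has last vowel 'o'. The stems whose last vowel is 'o' (dadkom → dadadkom, fadbeprov → fafadbeprov, bebov → bebebov) repeat the first consonant+vowel as a prefix.
The other patterns: stems whose last vowel is 'e' add -ani; stems whose last vowel is 'a' insert -ol- after the first vowel; stems whose last vowel is 'u' change the last vowel to 'i'.
So zawgikoh → zazawgikoh.

zazawgikoh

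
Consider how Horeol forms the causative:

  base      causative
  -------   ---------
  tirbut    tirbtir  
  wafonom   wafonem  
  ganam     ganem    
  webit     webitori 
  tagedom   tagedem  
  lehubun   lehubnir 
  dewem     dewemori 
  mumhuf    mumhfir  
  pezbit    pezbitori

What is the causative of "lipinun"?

pezbit and tirbut both end in -t yet inflect differently (pezbitori, tirbtir), so the final letter is not what conditions the rule; the last vowel is.
"lipinun" has last vowel 'u'. The stems whose last vowel is 'u' (lehubun → lehubnir, tirbut → tirbtir, mumhuf → mumhfir) delete the last vowel and add -ir.
So lipinun → lipinnir.

lipinnir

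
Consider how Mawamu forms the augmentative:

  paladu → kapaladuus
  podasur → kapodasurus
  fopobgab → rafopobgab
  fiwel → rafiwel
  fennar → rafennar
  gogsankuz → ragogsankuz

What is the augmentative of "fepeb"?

rafepeb

"fepeb" begins with f-. The stems beginning with f- (fopobgab → rafopobgab, fiwel → rafiwel, fennar → rafennar) add the prefix ra-.
The other pattern: stems beginning with p- add ka- … -us around the stem.
So fepeb → rafepeb.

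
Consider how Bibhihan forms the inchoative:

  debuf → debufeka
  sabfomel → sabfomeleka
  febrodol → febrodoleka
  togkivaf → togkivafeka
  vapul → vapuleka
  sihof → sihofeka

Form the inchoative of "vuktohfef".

vuktohfefeka

Every pair shown (debuf → debufeka, sabfomel → sabfomeleka, febrodol → febrodoleka, …) follows the same rule: add -eka.
So vuktohfef → vuktohfefeka.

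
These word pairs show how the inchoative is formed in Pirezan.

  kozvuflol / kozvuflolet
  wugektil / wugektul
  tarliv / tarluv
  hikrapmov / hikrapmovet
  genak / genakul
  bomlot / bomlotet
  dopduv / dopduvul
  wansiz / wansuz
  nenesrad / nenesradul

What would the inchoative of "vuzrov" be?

"vuzrov" has last vowel 'o'. The stems whose last vowel is 'o' (bomlot → bomlotet, kozvuflol → kozvuflolet, hikrapmov → hikrapmovet) add -et.
The other patterns: stems whose last vowel is 'i' change the last vowel to 'u'; stems whose last vowel is 'a' or 'u' add -ul.
So vuzrov → vuzrovet.

vuzrovet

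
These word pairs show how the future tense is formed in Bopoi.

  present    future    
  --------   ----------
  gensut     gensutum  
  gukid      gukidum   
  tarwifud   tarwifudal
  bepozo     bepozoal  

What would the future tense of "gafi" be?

gafium

gukid and tarwifud both end in -d yet inflect differently (gukidum, tarwifudal), so the final letter is not what conditions the rule; the first letter is.
"gafi" begins with g-. The stems beginning with g- (gensut → gensutum, gukid → gukidum) add -um.
So gafi → gafium.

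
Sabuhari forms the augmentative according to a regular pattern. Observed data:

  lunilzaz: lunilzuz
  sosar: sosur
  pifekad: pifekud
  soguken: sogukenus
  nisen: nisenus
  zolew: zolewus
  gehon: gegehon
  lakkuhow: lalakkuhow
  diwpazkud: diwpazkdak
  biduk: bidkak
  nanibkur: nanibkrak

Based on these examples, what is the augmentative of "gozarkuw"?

gozarkwak

"gozarkuw" has last vowel 'u'. The stems whose last vowel is 'u' (diwpazkud → diwpazkdak, biduk → bidkak, nanibkur → nanibkrak) delete the last vowel and add -ak.
The other patterns: stems whose last vowel is 'a' change the last vowel to 'u'; stems whose last vowel is 'e' add -us; stems whose last vowel is 'o' repeat the first consonant+vowel as a prefix.
So gozarkuw → gozarkwak.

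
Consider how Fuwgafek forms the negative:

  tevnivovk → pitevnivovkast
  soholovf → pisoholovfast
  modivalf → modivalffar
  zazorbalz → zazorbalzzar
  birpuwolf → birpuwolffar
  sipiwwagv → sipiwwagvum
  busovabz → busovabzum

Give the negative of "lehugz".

lehugzum

"lehugz" has second-to-last letter 'g'. The one such stem in the data (sipiwwagv → sipiwwagvum) adds -um, so the same rule applies.
The other patterns: stems whose second-to-last letter is 'v' add pi- … -ast around the stem; stems whose second-to-last letter is 'l' double the final consonant and add -ar.
So lehugz → lehugzum.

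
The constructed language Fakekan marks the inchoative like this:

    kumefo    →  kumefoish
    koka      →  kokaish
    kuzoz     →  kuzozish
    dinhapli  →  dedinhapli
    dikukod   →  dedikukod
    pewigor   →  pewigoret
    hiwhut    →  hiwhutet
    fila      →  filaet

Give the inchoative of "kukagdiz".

kukagdizish

koka and fila both end in -a yet inflect differently (kokaish, filaet), so the final letter is not what conditions the rule; the first letter is.
"kukagdiz" begins with k-. The stems beginning with k- (kumefo → kumefoish, koka → kokaish, kuzoz → kuzozish) add -ish.
The other patterns: stems beginning with d- add the prefix de-; stems beginning with f-, h- or p- add -et.
So kukagdiz → kukagdizish.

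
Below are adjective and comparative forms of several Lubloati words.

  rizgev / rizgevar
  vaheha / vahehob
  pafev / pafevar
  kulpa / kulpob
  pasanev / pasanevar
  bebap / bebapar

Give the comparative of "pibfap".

vaheha and bebap both have last vowel 'a' yet inflect differently (vahehob, bebapar), so the last vowel is not what conditions the rule; the final letter is.
"pibfap" ends in -p. The one such stem in the data (bebap → bebapar) adds -ar, so the same rule applies.
So pibfap → pibfapar.

pibfapar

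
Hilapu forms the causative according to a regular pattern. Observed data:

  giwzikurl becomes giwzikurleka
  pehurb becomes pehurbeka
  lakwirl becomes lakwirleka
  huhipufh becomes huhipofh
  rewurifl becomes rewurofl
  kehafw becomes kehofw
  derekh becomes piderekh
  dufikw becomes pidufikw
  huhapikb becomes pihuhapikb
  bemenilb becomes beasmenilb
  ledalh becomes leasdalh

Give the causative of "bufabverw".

bufabverweka

"bufabverw" has second-to-last letter 'r'. The stems whose second-to-last letter is 'r' (giwzikurl → giwzikurleka, pehurb → pehurbeka, lakwirl → lakwirleka) add -eka.
The other patterns: stems whose second-to-last letter is 'f' change the last vowel to 'o'; stems whose second-to-last letter is 'k' add the prefix pi-; stems whose second-to-last letter is 'l' insert -as- after the first vowel.
So bufabverw → bufabverweka.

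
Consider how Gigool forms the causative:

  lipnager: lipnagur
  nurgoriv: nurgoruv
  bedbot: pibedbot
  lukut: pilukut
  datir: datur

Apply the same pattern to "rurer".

lukut and lipnager both begin with l- yet inflect differently (pilukut, lipnagur), so the first letter is not what conditions the rule; the final letter is.
"rurer" ends in -r. The stems ending in -r (lipnager → lipnagur, datir → datur) change the last vowel to 'u'.
The other pattern: stems ending in -t add the prefix pi-.
So rurer → rurur.

rurur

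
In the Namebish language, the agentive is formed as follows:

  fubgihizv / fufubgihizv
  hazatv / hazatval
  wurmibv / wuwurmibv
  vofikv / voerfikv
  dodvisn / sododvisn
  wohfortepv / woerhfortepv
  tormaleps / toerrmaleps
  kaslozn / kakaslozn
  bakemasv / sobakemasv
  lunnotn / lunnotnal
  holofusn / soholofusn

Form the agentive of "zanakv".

zaernakv

hazatv and fubgihizv both end in -v yet inflect differently (hazatval, fufubgihizv), so the final letter is not what conditions the rule; the second-to-last letter is.
"zanakv" has second-to-last letter 'k'. The one such stem in the data (vofikv → voerfikv) inserts -er- after the first vowel (as do tormaleps, wohfortepv), so the same rule applies.
The other patterns: stems whose second-to-last letter is 't' add -al; stems whose second-to-last letter is 'b' or 'z' repeat the first consonant+vowel as a prefix; stems whose second-to-last letter is 's' add the prefix so-.
So zanakv → zaernakv.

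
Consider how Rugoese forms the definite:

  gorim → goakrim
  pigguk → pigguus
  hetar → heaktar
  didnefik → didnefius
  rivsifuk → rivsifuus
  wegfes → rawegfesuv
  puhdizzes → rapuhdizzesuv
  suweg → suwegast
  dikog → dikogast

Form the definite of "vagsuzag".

vagsuzagast

wegfes and suweg both have last vowel 'e' yet inflect differently (rawegfesuv, suwegast), so the last vowel is not what conditions the rule; the final letter is.
"vagsuzag" ends in -g. The stems ending in -g (suweg → suwegast, dikog → dikogast) add -ast.
The other patterns: stems ending in -s add ra- … -uv around the stem; stems ending in -k drop the final letter and add -us; stems ending in -m or -r insert -ak- after the first vowel.
So vagsuzag → vagsuzagast.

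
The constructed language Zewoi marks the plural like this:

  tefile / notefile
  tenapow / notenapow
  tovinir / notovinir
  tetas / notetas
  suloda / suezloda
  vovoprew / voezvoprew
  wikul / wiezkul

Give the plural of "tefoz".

"tefoz" begins with t-. The stems beginning with t- (tefile → notefile, tenapow → notenapow, tovinir → notovinir) add the prefix no-.
The other pattern: stems beginning with s-, v- or w- insert -ez- after the first vowel.
So tefoz → notefoz.

notefoz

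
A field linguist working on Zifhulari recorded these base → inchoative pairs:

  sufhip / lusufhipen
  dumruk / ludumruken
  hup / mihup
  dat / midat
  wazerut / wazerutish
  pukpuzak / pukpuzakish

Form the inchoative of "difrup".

ludifrupen

hup and sufhip both end in -p yet inflect differently (mihup, lusufhipen), so the final letter is not what conditions the rule; the number of vowels is.
"difrup" has 2 vowels. The stems with 2 vowels (sufhip → lusufhipen, dumruk → ludumruken) add lu- … -en around the stem.
The other patterns: stems with 1 vowel add the prefix mi-; stems with 3 vowels add -ish.
So difrup → ludifrupen.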